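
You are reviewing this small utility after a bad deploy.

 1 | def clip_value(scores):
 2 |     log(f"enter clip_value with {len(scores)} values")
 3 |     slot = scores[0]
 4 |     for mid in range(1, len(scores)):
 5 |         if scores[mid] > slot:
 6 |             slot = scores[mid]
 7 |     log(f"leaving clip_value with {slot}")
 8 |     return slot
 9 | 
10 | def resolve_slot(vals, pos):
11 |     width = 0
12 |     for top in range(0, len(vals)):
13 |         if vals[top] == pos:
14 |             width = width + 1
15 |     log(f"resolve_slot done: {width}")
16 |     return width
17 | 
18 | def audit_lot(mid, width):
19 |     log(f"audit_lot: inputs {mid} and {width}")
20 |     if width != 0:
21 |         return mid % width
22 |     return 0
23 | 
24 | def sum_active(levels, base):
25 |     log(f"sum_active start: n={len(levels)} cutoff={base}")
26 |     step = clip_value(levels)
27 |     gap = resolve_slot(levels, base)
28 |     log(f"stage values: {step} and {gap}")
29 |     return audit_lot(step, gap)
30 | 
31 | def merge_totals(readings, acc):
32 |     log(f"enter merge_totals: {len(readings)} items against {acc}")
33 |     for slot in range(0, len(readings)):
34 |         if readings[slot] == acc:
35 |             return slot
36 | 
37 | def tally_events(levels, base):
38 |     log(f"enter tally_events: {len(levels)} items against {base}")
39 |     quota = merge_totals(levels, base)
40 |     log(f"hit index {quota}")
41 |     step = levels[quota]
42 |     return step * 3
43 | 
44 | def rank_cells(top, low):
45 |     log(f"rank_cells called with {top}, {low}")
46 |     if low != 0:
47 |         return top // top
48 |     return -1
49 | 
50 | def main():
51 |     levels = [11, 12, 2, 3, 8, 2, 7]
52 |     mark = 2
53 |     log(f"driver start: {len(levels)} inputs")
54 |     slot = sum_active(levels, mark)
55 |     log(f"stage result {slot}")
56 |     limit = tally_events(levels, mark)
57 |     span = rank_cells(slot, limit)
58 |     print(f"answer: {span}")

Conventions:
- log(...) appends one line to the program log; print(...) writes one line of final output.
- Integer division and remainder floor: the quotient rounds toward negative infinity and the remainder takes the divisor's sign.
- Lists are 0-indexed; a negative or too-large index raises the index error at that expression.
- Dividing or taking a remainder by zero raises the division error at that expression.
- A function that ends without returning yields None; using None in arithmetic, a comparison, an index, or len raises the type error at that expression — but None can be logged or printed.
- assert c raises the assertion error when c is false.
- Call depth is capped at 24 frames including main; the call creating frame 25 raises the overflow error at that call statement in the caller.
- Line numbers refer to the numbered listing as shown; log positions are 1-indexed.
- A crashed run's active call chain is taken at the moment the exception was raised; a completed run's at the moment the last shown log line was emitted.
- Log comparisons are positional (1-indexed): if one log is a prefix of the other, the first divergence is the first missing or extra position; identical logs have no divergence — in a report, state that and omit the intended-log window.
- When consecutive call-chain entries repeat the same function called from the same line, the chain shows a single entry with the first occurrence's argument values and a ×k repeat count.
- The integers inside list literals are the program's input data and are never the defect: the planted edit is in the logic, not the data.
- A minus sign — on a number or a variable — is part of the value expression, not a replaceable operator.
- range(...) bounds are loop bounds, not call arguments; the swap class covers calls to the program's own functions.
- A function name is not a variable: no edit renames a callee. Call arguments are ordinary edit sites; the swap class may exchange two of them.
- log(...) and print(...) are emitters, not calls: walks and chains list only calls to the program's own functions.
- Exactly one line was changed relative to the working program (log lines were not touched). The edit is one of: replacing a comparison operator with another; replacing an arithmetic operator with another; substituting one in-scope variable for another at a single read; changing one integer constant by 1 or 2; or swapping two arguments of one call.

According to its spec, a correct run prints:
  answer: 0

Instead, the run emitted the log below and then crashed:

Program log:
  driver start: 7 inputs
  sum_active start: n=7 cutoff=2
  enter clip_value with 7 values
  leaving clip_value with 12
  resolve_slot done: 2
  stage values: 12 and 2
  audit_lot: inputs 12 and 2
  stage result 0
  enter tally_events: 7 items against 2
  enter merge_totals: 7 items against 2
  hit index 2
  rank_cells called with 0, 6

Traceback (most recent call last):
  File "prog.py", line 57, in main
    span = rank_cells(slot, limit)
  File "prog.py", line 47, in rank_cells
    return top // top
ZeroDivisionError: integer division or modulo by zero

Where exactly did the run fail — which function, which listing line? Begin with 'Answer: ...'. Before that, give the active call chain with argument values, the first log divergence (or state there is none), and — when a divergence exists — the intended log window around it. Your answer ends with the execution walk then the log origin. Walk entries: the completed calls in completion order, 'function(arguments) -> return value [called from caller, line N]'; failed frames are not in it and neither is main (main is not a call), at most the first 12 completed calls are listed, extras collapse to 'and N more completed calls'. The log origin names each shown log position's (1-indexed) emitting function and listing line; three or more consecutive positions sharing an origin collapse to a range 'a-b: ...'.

Answer: the error was raised in rank_cells, line 47.
Key fact: Up to the failure, the log is exactly the working version's.
Call chain: main -> rank_cells(0, 6) (called at line 57).
First divergence: there is none — every log position agrees.
Execution walk:
  clip_value([11, 12, 2, 3, 8, 2, 7]) -> 12  [called from sum_active, line 26]
  resolve_slot([11, 12, 2, 3, 8, 2, 7], 2) -> 2  [called from sum_active, line 27]
  audit_lot(12, 2) -> 0  [called from sum_active, line 29]
  sum_active([11, 12, 2, 3, 8, 2, 7], 2) -> 0  [called from main, line 54]
  merge_totals([11, 12, 2, 3, 8, 2, 7], 2) -> 2  [called from tally_events, line 39]
  tally_events([11, 12, 2, 3, 8, 2, 7], 2) -> 6  [called from main, line 56]
Log origins:
  1: logged in main at line 53
  2: logged in sum_active at line 25
  3: logged in clip_value at line 2
  4: logged in clip_value at line 7
  5: logged in resolve_slot at line 15
  6: logged in sum_active at line 28
  7: logged in audit_lot at line 19
  8: logged in main at line 55
  9: logged in tally_events at line 38
  10: logged in merge_totals at line 32
  11: logged in tally_events at line 40
  12: logged in rank_cells at line 45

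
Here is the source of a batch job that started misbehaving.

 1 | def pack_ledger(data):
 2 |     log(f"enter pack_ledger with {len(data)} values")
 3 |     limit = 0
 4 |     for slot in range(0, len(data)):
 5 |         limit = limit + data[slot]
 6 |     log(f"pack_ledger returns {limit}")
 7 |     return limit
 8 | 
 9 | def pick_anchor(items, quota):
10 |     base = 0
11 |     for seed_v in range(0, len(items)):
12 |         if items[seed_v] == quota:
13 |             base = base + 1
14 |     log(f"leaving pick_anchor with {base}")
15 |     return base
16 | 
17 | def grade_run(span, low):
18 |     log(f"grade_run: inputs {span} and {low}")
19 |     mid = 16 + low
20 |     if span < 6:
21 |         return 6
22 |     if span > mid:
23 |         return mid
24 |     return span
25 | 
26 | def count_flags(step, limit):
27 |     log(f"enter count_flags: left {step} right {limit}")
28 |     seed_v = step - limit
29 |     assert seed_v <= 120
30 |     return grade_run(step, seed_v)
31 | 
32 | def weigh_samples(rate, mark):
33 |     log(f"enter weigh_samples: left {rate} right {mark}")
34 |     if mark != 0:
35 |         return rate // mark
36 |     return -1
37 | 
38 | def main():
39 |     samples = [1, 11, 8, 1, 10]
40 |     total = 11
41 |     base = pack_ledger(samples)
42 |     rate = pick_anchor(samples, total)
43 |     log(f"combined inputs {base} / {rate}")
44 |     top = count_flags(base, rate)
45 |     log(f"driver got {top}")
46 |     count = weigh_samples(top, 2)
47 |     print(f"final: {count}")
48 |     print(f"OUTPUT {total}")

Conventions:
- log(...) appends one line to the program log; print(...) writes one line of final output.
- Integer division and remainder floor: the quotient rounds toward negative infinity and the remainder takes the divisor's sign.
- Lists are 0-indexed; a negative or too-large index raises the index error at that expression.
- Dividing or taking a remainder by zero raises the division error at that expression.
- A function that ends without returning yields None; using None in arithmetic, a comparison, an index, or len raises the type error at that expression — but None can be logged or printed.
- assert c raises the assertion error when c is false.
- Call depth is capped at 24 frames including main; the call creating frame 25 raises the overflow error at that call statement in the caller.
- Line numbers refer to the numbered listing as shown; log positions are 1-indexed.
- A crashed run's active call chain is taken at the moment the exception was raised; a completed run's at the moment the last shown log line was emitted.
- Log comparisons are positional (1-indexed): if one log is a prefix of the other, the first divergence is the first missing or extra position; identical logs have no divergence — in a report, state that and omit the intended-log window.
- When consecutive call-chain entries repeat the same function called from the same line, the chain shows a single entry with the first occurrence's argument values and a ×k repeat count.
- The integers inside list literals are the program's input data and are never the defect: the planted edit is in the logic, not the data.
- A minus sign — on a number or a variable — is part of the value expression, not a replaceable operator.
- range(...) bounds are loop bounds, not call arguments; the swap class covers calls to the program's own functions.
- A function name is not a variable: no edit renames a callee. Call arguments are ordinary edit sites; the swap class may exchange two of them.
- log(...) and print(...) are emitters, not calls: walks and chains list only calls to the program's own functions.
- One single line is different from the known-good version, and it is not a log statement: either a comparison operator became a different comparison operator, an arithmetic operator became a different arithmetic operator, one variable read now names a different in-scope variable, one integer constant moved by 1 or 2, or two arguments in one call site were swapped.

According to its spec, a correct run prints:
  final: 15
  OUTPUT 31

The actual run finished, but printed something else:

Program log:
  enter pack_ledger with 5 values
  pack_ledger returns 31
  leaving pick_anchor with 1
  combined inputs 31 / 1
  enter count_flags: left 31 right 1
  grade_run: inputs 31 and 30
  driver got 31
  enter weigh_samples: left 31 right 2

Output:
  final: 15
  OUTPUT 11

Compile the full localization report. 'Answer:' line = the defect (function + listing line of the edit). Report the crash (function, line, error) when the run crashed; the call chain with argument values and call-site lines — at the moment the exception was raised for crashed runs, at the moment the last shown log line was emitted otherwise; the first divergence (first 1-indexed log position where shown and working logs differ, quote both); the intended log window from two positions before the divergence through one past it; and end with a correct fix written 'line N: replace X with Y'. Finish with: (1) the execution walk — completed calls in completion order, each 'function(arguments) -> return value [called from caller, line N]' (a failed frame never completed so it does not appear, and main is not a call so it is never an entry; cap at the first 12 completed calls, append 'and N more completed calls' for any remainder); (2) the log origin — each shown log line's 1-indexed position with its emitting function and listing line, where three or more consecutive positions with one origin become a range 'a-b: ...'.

Answer: the defect is in main at line 48.
Core observation: The two runs log identically and part ways only at the printed values.
Call chain: main -> weigh_samples(31, 2) (called at line 46).
First divergence: none — the logs agree in full.
Execution walk:
  pack_ledger([1, 11, 8, 1, 10]) -> 31  [called from main, line 41]
  pick_anchor([1, 11, 8, 1, 10], 11) -> 1  [called from main, line 42]
  grade_run(31, 30) -> 31  [called from count_flags, line 30]
  count_flags(31, 1) -> 31  [called from main, line 44]
  weigh_samples(31, 2) -> 15  [called from main, line 46]
Log origins:
  1: logged in pack_ledger at line 2
  2: logged in pack_ledger at line 6
  3: logged in pick_anchor at line 14
  4: logged in main at line 43
  5: logged in count_flags at line 27
  6: logged in grade_run at line 18
  7: logged in main at line 45
  8: logged in weigh_samples at line 33
A correct fix: line 48: replace `total` with `top`.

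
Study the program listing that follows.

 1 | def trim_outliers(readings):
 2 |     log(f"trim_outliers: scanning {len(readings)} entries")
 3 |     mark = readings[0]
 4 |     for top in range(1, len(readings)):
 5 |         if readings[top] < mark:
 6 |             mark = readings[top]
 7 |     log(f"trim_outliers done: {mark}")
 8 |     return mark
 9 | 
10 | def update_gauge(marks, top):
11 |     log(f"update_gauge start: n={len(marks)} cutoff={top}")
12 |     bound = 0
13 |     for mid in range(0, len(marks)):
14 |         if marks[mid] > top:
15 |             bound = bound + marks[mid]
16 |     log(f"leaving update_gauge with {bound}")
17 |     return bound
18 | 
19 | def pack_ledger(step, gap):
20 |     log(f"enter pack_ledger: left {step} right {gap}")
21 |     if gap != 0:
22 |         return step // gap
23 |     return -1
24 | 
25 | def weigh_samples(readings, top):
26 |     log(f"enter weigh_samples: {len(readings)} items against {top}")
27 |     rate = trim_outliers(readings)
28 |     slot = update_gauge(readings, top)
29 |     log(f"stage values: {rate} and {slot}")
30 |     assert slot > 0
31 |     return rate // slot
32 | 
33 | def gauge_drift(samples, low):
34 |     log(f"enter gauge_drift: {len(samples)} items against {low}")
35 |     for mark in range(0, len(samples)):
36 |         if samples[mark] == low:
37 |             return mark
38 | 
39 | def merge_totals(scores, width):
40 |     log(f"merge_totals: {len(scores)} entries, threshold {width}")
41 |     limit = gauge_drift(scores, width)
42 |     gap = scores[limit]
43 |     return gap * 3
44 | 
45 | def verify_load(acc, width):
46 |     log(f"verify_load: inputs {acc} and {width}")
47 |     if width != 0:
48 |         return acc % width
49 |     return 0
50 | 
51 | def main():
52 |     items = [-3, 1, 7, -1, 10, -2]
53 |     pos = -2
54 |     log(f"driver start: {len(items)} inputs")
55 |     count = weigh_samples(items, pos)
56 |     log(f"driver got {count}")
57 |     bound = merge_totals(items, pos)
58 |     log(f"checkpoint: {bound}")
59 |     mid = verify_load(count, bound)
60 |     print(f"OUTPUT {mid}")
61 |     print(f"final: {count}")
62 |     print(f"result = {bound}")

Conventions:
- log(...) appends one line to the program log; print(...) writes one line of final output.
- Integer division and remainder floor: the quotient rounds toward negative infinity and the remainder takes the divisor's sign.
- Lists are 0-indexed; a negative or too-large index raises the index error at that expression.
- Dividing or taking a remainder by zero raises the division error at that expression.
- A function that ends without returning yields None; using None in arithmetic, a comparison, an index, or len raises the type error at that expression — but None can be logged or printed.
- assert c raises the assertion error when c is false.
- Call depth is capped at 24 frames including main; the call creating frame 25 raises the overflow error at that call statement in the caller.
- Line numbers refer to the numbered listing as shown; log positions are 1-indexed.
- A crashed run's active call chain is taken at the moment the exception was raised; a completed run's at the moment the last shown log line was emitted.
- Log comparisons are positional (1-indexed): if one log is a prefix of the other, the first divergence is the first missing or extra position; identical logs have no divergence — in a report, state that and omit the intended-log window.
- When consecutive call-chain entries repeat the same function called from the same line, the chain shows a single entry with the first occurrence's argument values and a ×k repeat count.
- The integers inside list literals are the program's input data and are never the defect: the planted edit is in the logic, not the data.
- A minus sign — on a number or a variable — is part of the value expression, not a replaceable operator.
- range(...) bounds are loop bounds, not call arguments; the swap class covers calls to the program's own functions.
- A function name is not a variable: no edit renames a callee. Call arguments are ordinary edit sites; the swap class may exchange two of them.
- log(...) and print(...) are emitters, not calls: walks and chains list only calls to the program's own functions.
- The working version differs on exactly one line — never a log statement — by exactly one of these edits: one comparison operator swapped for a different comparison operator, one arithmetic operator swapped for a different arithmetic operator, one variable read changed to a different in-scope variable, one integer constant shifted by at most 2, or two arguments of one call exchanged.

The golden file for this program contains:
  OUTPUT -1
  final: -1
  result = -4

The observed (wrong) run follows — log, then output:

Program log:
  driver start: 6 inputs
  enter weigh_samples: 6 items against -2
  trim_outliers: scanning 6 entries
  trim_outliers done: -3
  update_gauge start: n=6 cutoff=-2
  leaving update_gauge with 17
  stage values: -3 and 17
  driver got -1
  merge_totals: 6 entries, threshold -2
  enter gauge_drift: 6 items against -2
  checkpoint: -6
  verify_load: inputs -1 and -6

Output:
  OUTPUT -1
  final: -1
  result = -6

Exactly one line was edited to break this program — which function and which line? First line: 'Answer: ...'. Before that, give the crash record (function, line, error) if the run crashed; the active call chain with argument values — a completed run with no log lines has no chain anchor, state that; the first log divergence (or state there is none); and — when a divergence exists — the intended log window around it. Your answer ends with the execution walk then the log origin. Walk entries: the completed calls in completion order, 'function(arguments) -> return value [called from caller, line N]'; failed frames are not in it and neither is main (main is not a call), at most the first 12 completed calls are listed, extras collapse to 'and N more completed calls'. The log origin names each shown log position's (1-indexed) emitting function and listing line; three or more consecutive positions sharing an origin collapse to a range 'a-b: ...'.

Answer: the defect is in merge_totals at line 43.
Core observation: Everything matches until log position 11, which reads 'checkpoint: -6' in place of 'checkpoint: -4'.
Call chain: main -> verify_load(-1, -6) (called at line 59).
First divergence: position 11 — the shown line 'checkpoint: -6' should read 'checkpoint: -4'.
Intended log window:
  9: merge_totals: 6 entries, threshold -2
  10: enter gauge_drift: 6 items against -2
  11: checkpoint: -4
  12: verify_load: inputs -1 and -4
Execution walk:
  trim_outliers([-3, 1, 7, -1, 10, -2]) -> -3  [called from weigh_samples, line 27]
  update_gauge([-3, 1, 7, -1, 10, -2], -2) -> 17  [called from weigh_samples, line 28]
  weigh_samples([-3, 1, 7, -1, 10, -2], -2) -> -1  [called from main, line 55]
  gauge_drift([-3, 1, 7, -1, 10, -2], -2) -> 5  [called from merge_totals, line 41]
  merge_totals([-3, 1, 7, -1, 10, -2], -2) -> -6  [called from main, line 57]
  verify_load(-1, -6) -> -1  [called from main, line 59]
Log origins:
  1: logged in main at line 54
  2: logged in weigh_samples at line 26
  3: logged in trim_outliers at line 2
  4: logged in trim_outliers at line 7
  5: logged in update_gauge at line 11
  6: logged in update_gauge at line 16
  7: logged in weigh_samples at line 29
  8: logged in main at line 56
  9: logged in merge_totals at line 40
  10: logged in gauge_drift at line 34
  11: logged in main at line 58
  12: logged in verify_load at line 46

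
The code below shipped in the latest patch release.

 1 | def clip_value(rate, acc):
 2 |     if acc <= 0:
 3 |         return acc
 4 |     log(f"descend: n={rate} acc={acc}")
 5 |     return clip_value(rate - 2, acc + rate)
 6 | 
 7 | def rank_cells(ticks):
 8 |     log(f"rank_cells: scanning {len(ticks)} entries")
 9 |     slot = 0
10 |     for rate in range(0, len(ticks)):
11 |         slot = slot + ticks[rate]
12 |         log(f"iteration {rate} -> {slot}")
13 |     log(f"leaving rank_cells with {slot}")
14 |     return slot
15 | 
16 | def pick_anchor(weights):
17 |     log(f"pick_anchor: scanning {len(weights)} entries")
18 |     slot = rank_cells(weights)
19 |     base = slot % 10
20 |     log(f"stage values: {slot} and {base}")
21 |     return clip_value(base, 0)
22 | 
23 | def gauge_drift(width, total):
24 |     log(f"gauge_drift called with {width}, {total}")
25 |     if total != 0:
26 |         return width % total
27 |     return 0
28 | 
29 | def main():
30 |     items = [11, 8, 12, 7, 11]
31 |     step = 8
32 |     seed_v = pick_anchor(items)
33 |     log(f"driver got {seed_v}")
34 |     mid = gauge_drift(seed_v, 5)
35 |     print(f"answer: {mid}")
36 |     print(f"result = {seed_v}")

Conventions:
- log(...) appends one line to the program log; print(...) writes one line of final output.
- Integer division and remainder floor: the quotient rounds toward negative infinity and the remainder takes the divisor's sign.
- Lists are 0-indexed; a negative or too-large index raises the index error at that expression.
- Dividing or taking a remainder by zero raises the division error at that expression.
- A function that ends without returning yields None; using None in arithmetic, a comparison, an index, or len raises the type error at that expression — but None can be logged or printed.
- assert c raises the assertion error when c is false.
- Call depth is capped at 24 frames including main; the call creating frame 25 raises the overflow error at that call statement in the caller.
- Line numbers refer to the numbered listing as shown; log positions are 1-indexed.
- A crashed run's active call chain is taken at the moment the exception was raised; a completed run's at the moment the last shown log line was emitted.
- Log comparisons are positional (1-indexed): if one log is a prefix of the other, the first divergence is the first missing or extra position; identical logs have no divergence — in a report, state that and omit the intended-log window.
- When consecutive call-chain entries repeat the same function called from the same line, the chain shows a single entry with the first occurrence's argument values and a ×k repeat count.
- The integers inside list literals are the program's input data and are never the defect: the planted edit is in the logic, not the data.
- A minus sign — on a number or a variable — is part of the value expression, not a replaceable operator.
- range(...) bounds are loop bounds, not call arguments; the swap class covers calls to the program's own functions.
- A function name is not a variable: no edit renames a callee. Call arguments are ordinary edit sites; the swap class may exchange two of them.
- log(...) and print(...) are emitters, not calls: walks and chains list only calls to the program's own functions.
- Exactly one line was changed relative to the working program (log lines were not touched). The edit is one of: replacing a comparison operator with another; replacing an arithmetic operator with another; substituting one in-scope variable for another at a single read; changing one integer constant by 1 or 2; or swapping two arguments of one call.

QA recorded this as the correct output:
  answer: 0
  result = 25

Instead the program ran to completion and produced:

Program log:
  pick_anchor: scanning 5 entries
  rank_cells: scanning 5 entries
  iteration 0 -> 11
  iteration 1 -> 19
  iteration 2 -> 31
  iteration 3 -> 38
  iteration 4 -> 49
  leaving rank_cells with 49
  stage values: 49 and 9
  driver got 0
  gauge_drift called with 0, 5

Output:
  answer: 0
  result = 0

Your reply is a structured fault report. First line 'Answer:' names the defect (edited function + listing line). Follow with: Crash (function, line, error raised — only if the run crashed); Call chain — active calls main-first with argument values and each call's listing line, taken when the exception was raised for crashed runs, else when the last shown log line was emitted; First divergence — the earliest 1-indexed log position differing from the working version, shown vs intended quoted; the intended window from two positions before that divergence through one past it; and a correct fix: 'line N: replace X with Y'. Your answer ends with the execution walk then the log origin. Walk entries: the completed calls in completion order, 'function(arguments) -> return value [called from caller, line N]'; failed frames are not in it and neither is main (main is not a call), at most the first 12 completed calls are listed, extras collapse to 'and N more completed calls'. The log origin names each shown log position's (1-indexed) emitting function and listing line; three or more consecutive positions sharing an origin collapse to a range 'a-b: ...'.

Answer: the defect is in clip_value at line 2.
Key observation: Position 10 is the first bad log line: 'driver got 0' should read 'descend: n=9 acc=0'.
Call chain: main -> gauge_drift(0, 5) (called at line 34).
First divergence: position 10 — shown 'driver got 0', intended 'descend: n=9 acc=0'.
Intended log window:
  8: leaving rank_cells with 49
  9: stage values: 49 and 9
  10: descend: n=9 acc=0
  11: descend: n=7 acc=9
Execution walk:
  rank_cells([11, 8, 12, 7, 11]) -> 49  [called from pick_anchor, line 18]
  clip_value(9, 0) -> 0  [called from pick_anchor, line 21]
  pick_anchor([11, 8, 12, 7, 11]) -> 0  [called from main, line 32]
  gauge_drift(0, 5) -> 0  [called from main, line 34]
Log line origins:
  1: emitted by pick_anchor (line 17)
  2: emitted by rank_cells (line 8)
  3-7: emitted by rank_cells (line 12)
  8: emitted by rank_cells (line 13)
  9: emitted by pick_anchor (line 20)
  10: emitted by main (line 33)
  11: emitted by gauge_drift (line 24)
A correct fix: line 2: replace `acc` with `rate`.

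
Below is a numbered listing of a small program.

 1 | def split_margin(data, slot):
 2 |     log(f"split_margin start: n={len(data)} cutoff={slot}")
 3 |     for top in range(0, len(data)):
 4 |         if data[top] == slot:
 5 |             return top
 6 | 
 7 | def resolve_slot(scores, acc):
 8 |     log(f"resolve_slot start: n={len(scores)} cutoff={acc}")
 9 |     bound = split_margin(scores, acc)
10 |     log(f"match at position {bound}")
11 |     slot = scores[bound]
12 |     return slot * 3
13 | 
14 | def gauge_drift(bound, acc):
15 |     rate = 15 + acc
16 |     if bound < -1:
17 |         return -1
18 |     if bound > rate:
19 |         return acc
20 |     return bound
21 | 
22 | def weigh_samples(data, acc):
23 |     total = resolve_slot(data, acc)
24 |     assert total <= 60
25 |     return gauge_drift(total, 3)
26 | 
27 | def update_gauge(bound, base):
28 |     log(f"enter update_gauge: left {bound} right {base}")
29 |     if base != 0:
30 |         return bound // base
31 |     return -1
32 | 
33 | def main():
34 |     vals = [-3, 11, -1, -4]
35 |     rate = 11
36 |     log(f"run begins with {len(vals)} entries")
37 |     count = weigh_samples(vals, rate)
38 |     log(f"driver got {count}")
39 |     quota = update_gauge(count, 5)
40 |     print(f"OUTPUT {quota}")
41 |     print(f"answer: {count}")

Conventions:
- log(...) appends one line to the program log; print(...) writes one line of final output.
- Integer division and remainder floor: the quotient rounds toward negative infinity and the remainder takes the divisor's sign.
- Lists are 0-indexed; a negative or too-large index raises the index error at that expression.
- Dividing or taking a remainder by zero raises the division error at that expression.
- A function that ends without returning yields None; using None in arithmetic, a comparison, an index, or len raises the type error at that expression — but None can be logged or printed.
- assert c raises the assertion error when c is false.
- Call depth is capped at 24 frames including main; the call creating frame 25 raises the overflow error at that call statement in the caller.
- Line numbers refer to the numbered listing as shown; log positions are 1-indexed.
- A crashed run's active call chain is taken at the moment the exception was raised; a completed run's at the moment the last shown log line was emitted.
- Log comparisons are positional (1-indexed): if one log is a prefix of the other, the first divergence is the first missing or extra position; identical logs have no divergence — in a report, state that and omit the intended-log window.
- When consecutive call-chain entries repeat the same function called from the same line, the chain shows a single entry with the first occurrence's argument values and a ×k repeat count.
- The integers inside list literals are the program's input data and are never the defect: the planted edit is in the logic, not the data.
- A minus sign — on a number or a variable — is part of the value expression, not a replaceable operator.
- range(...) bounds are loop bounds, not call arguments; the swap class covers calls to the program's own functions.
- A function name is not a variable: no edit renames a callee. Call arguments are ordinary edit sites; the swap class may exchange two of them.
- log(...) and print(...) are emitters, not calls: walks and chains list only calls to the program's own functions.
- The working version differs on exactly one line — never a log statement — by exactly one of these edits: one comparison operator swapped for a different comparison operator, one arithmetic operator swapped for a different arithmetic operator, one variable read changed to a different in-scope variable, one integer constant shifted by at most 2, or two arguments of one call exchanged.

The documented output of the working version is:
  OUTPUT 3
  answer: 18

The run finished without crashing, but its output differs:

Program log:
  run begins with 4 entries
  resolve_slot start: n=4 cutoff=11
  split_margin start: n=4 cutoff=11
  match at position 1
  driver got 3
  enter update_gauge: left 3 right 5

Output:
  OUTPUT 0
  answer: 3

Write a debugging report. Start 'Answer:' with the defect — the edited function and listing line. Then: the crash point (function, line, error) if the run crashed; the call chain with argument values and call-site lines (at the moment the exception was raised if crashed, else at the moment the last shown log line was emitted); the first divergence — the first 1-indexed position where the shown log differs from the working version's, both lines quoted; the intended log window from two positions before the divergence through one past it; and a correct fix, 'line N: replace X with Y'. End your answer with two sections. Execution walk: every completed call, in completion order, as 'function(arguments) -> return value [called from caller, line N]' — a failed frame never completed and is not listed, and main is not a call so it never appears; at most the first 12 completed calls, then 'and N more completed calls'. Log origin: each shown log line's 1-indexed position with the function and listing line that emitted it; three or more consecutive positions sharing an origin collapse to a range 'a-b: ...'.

Answer: the defect is in gauge_drift at line 19.
The tell: At log position 5 the runs split — shown 'driver got 3', but the working version logs 'driver got 18'.
Call chain: main -> update_gauge(3, 5) (called at line 39).
First divergence: position 5 — the shown line 'driver got 3' should read 'driver got 18'.
Intended log window:
  3: split_margin start: n=4 cutoff=11
  4: match at position 1
  5: driver got 18
  6: enter update_gauge: left 18 right 5
Execution walk:
  split_margin([-3, 11, -1, -4], 11) -> 1  [called from resolve_slot, line 9]
  resolve_slot([-3, 11, -1, -4], 11) -> 33  [called from weigh_samples, line 23]
  gauge_drift(33, 3) -> 3  [called from weigh_samples, line 25]
  weigh_samples([-3, 11, -1, -4], 11) -> 3  [called from main, line 37]
  update_gauge(3, 5) -> 0  [called from main, line 39]
Log origin:
  1 — main, line 36
  2 — resolve_slot, line 8
  3 — split_margin, line 2
  4 — resolve_slot, line 10
  5 — main, line 38
  6 — update_gauge, line 28
A correct fix: line 19: replace `acc` with `rate`.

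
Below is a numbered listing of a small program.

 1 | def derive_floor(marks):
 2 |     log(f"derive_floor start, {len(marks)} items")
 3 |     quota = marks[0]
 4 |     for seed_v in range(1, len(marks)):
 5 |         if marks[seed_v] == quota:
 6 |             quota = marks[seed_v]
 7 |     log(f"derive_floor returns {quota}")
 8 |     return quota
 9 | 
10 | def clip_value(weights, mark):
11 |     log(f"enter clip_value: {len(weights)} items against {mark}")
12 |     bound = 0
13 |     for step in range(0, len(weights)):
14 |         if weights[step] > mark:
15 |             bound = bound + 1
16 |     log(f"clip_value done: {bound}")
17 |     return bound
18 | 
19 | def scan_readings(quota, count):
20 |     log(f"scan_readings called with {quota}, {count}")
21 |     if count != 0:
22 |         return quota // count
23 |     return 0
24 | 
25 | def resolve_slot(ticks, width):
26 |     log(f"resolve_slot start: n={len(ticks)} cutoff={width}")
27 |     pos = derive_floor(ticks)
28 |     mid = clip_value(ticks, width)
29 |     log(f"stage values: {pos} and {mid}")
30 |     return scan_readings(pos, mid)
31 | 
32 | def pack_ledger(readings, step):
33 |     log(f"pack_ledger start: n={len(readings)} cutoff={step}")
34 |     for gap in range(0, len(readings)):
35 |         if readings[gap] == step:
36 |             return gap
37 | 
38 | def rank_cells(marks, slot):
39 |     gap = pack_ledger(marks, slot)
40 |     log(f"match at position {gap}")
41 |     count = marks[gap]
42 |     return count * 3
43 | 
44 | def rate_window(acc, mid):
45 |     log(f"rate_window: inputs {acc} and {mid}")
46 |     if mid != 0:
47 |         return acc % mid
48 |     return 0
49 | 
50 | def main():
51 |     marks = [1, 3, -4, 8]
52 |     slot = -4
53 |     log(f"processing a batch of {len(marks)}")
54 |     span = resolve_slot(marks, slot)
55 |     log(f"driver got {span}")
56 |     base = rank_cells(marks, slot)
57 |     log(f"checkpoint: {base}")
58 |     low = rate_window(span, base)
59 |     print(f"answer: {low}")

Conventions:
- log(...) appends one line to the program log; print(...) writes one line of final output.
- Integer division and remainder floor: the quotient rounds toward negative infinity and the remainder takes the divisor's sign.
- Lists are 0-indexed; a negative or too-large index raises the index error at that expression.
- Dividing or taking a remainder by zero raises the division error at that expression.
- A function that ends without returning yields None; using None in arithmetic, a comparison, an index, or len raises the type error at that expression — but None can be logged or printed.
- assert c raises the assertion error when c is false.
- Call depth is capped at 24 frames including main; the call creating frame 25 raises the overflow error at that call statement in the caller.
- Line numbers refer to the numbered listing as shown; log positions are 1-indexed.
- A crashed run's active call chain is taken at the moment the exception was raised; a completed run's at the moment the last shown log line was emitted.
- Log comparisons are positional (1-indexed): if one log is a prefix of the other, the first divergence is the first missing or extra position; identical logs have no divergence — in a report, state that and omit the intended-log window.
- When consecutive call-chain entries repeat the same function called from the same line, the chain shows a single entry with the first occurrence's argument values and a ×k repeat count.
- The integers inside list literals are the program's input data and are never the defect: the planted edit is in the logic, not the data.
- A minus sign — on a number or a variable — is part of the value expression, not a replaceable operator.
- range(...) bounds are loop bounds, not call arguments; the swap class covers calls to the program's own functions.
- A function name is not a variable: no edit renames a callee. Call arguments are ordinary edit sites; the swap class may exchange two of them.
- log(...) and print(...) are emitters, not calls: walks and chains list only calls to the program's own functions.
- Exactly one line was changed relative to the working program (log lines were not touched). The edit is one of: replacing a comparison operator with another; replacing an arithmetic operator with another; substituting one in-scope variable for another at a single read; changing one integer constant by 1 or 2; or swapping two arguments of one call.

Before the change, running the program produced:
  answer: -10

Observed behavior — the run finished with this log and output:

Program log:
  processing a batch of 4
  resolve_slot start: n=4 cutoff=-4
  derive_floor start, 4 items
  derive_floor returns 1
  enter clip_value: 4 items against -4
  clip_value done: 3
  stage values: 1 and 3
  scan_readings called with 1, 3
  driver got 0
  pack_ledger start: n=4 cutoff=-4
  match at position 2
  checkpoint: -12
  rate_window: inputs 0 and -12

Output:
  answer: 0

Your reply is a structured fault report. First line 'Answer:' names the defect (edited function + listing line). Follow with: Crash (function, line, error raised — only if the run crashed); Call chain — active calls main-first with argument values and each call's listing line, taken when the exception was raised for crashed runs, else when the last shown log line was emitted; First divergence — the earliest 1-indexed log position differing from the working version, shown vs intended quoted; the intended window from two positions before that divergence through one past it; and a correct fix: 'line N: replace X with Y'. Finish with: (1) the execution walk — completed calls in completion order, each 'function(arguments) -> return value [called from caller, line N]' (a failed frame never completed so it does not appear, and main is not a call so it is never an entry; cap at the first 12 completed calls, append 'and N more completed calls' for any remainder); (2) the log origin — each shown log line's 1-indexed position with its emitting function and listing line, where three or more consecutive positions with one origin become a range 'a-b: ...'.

Answer: the defect is in derive_floor at line 5.
The tell: Log line 4 is where behavior first shows: 'derive_floor returns 1' appears instead of 'derive_floor returns 8'.
Call chain: main -> rate_window(0, -12) (called at line 58).
First divergence: position 4 — the shown line 'derive_floor returns 1' should read 'derive_floor returns 8'.
Intended log window:
  2: resolve_slot start: n=4 cutoff=-4
  3: derive_floor start, 4 items
  4: derive_floor returns 8
  5: enter clip_value: 4 items against -4
Execution walk:
  derive_floor([1, 3, -4, 8]) -> 1  [called from resolve_slot, line 27]
  clip_value([1, 3, -4, 8], -4) -> 3  [called from resolve_slot, line 28]
  scan_readings(1, 3) -> 0  [called from resolve_slot, line 30]
  resolve_slot([1, 3, -4, 8], -4) -> 0  [called from main, line 54]
  pack_ledger([1, 3, -4, 8], -4) -> 2  [called from rank_cells, line 39]
  rank_cells([1, 3, -4, 8], -4) -> -12  [called from main, line 56]
  rate_window(0, -12) -> 0  [called from main, line 58]
Log origin:
  1: from main, line 53
  2: from resolve_slot, line 26
  3: from derive_floor, line 2
  4: from derive_floor, line 7
  5: from clip_value, line 11
  6: from clip_value, line 16
  7: from resolve_slot, line 29
  8: from scan_readings, line 20
  9: from main, line 55
  10: from pack_ledger, line 33
  11: from rank_cells, line 40
  12: from main, line 57
  13: from rate_window, line 45
A correct fix: line 5: replace `==` with `>`.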